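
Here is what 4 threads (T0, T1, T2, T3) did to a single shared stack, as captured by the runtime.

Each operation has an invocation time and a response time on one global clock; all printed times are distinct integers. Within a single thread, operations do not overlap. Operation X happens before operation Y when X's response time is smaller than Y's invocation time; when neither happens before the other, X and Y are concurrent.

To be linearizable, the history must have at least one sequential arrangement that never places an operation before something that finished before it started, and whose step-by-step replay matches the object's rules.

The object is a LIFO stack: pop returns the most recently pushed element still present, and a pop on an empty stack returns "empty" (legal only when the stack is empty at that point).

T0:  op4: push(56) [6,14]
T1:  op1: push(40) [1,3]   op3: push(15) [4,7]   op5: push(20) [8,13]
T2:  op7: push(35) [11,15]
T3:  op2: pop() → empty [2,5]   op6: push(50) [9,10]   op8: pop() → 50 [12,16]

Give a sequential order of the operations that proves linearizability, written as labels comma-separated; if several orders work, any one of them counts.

1. op2 pop() → empty, leaving stack <>
2. op1 push(40), leaving stack <40>
3. op3 push(15), leaving stack <40,15>
4. op4 push(56), leaving stack <40,15,56>
5. op5 push(20), leaving stack <40,15,56,20>
6. op6 push(50), leaving stack <40,15,56,20,50>
7. op8 pop() → 50, leaving stack <40,15,56,20>
8. op7 push(35), leaving stack <40,15,56,20,35>

op2, op1, op3, op4, op5, op6, op8, op7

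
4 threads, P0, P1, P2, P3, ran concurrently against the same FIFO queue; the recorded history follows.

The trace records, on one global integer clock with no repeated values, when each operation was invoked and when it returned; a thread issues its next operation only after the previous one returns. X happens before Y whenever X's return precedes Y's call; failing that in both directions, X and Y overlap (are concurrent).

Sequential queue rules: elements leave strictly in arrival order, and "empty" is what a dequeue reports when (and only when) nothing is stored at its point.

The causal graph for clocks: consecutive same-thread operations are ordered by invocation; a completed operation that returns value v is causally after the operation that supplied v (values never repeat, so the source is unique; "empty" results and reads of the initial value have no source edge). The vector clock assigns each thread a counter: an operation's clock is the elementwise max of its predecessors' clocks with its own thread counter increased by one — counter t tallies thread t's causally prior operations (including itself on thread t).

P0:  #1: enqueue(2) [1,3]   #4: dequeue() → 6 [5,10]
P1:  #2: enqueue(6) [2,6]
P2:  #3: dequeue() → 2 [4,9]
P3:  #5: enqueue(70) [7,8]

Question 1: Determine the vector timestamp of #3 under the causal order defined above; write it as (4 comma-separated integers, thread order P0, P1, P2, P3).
#5 (invocation 7): nothing precedes it; P3's component alone gives (0, 0, 0, 1)
#2 (invocation 2): nothing precedes it; P1's component alone gives (0, 1, 0, 0)
#1 (invocation 1): nothing precedes it; P0's component alone gives (1, 0, 0, 0)
VC(#3, invoked at 4): max of VC(#1)=(1, 0, 0, 0), then +1 on thread P2 → (1, 0, 1, 0)
VC(#4, invoked at 5): max of VC(#1)=(1, 0, 0, 0), VC(#2)=(0, 1, 0, 0), then +1 on thread P0 → (2, 1, 0, 0)
target: VC(#3) = (1, 0, 1, 0)

(1, 0, 1, 0)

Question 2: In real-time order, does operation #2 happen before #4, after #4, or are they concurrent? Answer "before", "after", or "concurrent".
#2 spans [2,6], #4 spans [5,10]
the intervals overlap in both directions

concurrent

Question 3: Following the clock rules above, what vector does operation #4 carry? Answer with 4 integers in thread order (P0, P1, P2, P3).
root op #5, invoked 7: fresh clock plus P3's own tick → (0, 0, 0, 1)
root op #2, invoked 2: fresh clock plus P1's own tick → (0, 1, 0, 0)
root op #1, invoked 1: fresh clock plus P0's own tick → (1, 0, 0, 0)
from VC(#1)=(1, 0, 0, 0), #3 (invoked 4) maxes components and bumps P2 → (1, 0, 1, 0)
from VC(#1)=(1, 0, 0, 0), VC(#2)=(0, 1, 0, 0), #4 (invoked 5) maxes components and bumps P0 → (2, 1, 0, 0)
target: VC(#4) = (2, 1, 0, 0)

(2, 1, 0, 0)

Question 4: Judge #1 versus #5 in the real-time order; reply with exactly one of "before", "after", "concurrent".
#1 spans [1,3], #5 spans [7,8]
resp(#1)=3 < inv(#5)=7

before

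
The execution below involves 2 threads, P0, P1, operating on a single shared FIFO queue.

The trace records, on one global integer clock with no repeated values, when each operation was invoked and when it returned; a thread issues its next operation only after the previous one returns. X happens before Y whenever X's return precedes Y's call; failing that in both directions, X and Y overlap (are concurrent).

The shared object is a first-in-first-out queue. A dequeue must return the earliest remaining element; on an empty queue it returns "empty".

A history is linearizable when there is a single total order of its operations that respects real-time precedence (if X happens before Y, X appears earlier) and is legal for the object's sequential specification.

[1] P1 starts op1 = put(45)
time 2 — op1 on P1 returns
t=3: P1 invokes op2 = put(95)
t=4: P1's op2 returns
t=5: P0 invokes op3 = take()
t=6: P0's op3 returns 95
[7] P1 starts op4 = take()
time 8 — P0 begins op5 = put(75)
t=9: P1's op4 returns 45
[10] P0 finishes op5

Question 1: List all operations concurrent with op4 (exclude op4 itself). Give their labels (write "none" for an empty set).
op5

op4 spans [7,9]; an op avoiding the whole window 7..9 is ordered, any other is concurrent
op1 [1,2]: before
op2 [3,4]: before
op3 [5,6]: before
op5 [8,10]: concurrent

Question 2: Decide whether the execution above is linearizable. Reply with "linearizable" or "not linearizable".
not linearizable

the violation lands at event 6, op3's response at time 6: events 1..5 linearize, events 1..6 do not
the sole real-time-consistent order of 3 completed operations fails the FIFO queue replay
one such order, op1, op2, op3, breaks at step 3 where op3 take() → 95 is illegal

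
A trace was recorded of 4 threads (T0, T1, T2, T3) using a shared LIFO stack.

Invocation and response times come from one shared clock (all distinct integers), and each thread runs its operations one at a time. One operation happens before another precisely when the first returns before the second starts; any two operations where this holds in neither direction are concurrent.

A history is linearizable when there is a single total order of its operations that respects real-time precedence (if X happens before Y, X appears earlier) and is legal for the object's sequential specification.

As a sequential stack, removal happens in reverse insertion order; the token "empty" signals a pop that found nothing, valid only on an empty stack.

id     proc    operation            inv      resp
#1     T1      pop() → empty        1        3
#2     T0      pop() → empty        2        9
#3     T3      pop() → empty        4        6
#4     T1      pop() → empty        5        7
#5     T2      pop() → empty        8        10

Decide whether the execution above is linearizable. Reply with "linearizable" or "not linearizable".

witness order: #1, #2, #3, #4, #5
after step 1 (#1 pop() → empty): stack <>
after step 2 (#2 pop() → empty): stack <>
after step 3 (#3 pop() → empty): stack <>
after step 4 (#4 pop() → empty): stack <>
after step 5 (#5 pop() → empty): stack <>

linearizable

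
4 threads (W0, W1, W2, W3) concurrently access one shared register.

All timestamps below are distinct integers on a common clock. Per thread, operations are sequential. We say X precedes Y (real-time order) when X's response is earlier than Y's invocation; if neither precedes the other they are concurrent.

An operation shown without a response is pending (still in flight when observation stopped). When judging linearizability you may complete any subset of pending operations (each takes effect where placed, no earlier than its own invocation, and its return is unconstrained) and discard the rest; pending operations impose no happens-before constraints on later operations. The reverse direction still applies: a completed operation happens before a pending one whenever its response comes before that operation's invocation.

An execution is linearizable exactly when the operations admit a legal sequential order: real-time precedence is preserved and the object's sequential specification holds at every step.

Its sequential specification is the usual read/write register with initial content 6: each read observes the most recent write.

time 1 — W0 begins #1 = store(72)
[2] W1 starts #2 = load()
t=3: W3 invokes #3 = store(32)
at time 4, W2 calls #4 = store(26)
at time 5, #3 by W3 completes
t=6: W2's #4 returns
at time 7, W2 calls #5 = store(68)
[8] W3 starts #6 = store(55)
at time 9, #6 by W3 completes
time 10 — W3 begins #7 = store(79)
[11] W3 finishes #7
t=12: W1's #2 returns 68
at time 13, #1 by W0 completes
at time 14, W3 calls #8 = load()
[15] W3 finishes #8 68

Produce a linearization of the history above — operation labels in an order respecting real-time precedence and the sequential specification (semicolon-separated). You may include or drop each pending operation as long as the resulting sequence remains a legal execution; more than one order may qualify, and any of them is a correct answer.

after step 1 (#1 store(72)): value 72
after step 2 (#3 store(32)): value 32
after step 3 (#4 store(26)): value 26
after step 4 (#6 store(55)): value 55
after step 5 (#7 store(79)): value 79
after step 6 (#5 store(68) (pending, included)): value 68
after step 7 (#2 load() → 68): value 68
after step 8 (#8 load() → 68): value 68

#1; #3; #4; #6; #7; #5; #2; #8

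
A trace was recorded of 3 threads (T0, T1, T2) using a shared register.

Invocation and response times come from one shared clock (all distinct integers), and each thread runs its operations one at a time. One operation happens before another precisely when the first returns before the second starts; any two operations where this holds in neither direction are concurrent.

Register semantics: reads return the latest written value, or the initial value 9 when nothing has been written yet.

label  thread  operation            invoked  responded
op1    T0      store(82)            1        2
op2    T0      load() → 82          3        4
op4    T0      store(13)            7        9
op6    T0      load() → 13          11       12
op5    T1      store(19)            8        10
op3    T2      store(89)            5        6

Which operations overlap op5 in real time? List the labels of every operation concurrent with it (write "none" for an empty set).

op4

op5 spans [8,10]; an op avoiding the whole window 8..10 is ordered, any other is concurrent
op1 [1,2]: before
op2 [3,4]: before
op3 [5,6]: before
op4 [7,9]: concurrent
op6 [11,12]: after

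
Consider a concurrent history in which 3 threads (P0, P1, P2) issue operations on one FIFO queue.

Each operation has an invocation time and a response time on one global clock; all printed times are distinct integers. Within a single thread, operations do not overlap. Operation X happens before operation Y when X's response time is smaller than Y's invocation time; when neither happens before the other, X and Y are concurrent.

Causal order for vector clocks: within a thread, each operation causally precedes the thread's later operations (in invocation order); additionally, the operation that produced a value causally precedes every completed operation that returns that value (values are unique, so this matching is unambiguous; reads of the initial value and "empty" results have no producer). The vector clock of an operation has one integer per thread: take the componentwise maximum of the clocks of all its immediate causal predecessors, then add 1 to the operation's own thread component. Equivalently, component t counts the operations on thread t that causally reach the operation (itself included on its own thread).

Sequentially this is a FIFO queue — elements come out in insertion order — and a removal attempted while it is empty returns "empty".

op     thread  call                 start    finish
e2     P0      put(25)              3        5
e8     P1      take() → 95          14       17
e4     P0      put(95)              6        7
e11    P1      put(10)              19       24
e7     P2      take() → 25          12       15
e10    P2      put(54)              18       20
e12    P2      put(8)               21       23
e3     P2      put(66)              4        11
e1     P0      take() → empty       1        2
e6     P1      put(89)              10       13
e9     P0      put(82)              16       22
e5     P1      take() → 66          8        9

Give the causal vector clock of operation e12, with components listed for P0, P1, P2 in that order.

root op e3, invoked 4: fresh clock plus P2's own tick → (0, 0, 1)
root op e1, invoked 1: fresh clock plus P0's own tick → (1, 0, 0)
VC(e5, invoked at 8): max of VC(e3)=(0, 0, 1), then +1 on thread P1 → (0, 1, 1)
VC(e2, invoked at 3): max of VC(e1)=(1, 0, 0), then +1 on thread P0 → (2, 0, 0)
VC(e6, invoked at 10): max of VC(e5)=(0, 1, 1), then +1 on thread P1 → (0, 2, 1)
VC(e4, invoked at 6): max of VC(e2)=(2, 0, 0), then +1 on thread P0 → (3, 0, 0)
VC(e7, invoked at 12): max of VC(e2)=(2, 0, 0), VC(e3)=(0, 0, 1), then +1 on thread P2 → (2, 0, 2)
VC(e9, invoked at 16): max of VC(e4)=(3, 0, 0), then +1 on thread P0 → (4, 0, 0)
VC(e10, invoked at 18): max of VC(e7)=(2, 0, 2), then +1 on thread P2 → (2, 0, 3)
VC(e12, invoked at 21): max of VC(e10)=(2, 0, 3), then +1 on thread P2 → (2, 0, 4)
VC(e8, invoked at 14): max of VC(e4)=(3, 0, 0), VC(e6)=(0, 2, 1), then +1 on thread P1 → (3, 3, 1)
VC(e11, invoked at 19): max of VC(e8)=(3, 3, 1), then +1 on thread P1 → (3, 4, 1)
target: VC(e12) = (2, 0, 4)

(2, 0, 4)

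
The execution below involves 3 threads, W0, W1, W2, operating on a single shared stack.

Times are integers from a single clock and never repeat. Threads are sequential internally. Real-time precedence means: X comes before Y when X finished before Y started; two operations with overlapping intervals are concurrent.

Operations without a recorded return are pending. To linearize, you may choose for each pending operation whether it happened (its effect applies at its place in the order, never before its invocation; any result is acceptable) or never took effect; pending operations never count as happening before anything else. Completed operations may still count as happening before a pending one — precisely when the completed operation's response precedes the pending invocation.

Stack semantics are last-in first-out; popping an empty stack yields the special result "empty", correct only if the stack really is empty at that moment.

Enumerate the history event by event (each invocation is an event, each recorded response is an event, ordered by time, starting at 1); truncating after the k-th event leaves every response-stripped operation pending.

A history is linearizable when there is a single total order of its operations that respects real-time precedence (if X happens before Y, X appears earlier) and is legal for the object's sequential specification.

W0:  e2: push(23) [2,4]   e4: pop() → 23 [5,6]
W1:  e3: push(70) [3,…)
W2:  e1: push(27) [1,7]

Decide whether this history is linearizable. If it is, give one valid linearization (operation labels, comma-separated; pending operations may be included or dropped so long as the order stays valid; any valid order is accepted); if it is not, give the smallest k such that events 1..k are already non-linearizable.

linearizable — witness: e1, e2, e4

1. e1 push(27), leaving stack <27>
2. e2 push(23), leaving stack <27,23>
3. e4 pop() → 23, leaving stack <27>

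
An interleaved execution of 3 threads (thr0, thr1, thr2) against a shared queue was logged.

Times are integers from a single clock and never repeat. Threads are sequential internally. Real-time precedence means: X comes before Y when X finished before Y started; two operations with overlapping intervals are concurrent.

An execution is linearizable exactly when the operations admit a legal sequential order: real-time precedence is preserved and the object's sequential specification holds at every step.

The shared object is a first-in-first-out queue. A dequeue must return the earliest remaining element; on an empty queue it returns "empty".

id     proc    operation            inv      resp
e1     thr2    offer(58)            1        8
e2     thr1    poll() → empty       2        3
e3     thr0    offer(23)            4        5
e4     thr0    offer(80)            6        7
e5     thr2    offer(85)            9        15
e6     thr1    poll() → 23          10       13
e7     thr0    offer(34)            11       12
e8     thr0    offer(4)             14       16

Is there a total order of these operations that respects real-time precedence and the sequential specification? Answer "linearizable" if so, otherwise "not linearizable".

linearizable

one valid linearization: e2, e3, e1, e4, e5, e6, e7, e8
step 1: e2 poll() → empty — queue <>
step 2: e3 offer(23) — queue <23>
step 3: e1 offer(58) — queue <23,58>
step 4: e4 offer(80) — queue <23,58,80>
step 5: e5 offer(85) — queue <23,58,80,85>
step 6: e6 poll() → 23 — queue <58,80,85>
step 7: e7 offer(34) — queue <58,80,85,34>
step 8: e8 offer(4) — queue <58,80,85,34,4>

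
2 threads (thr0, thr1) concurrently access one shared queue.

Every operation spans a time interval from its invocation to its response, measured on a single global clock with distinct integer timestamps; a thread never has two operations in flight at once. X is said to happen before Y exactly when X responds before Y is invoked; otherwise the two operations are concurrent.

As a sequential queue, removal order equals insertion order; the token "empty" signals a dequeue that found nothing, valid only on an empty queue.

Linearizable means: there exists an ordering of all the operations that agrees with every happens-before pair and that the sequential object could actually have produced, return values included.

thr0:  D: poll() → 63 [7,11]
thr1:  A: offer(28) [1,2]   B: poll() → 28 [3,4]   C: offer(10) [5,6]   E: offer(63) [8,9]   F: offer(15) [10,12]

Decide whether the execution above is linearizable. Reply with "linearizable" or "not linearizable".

already the first 11 events (up to D's response at time 11) admit no linearization; the first 10 still do
the 5 completed operations admit 2 real-time orders; each fails the queue replay
include/drop combinations of the 1 pending operation (F) were all tried; none helps
one such order, A, B, C, D, E (pending dropped), breaks at step 4 where D poll() → 63 is illegal
one such order, A, B, C, E, D (pending dropped), breaks at step 5 where D poll() → 63 is illegal

not linearizable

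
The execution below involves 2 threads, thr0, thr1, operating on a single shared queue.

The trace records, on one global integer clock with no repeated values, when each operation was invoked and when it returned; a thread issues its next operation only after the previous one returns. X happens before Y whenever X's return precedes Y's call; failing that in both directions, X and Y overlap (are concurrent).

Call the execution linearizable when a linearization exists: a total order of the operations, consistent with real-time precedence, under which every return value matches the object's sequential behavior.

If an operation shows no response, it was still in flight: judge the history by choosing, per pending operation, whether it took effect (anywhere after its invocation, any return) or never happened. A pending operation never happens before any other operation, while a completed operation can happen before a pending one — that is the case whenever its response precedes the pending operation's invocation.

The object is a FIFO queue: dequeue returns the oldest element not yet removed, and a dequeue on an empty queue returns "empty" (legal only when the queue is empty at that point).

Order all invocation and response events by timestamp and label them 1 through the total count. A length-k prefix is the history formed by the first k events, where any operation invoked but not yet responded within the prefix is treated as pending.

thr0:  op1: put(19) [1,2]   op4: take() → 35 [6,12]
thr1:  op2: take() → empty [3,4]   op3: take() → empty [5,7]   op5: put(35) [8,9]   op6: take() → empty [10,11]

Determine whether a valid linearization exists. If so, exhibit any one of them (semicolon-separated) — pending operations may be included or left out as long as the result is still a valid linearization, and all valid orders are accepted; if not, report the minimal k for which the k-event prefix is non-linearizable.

not linearizable — minimal violating prefix: 4 events

prefix check: 1..3 passes, 1..4 fails once op2's time-4 response joins
exactly one order of the 2 completed ops respects real time; the queue replay fails
for example op1, op2 fails at step 2: op2 take() → empty is not legal there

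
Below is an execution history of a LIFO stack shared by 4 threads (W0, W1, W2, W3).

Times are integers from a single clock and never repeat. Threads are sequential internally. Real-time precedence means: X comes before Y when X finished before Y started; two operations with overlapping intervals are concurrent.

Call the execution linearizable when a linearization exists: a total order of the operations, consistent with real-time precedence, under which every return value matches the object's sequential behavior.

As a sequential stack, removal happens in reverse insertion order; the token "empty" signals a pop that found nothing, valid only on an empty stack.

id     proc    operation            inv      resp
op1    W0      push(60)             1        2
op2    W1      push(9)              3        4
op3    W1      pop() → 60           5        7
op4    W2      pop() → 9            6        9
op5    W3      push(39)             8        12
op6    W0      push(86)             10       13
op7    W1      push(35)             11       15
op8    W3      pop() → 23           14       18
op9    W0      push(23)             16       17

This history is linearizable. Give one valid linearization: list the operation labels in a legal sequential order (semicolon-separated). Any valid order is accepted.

op1; op2; op4; op3; op5; op6; op7; op9; op8

1. op1 push(60), leaving stack <60>
2. op2 push(9), leaving stack <60,9>
3. op4 pop() → 9, leaving stack <60>
4. op3 pop() → 60, leaving stack <>
5. op5 push(39), leaving stack <39>
6. op6 push(86), leaving stack <39,86>
7. op7 push(35), leaving stack <39,86,35>
8. op9 push(23), leaving stack <39,86,35,23>
9. op8 pop() → 23, leaving stack <39,86,35>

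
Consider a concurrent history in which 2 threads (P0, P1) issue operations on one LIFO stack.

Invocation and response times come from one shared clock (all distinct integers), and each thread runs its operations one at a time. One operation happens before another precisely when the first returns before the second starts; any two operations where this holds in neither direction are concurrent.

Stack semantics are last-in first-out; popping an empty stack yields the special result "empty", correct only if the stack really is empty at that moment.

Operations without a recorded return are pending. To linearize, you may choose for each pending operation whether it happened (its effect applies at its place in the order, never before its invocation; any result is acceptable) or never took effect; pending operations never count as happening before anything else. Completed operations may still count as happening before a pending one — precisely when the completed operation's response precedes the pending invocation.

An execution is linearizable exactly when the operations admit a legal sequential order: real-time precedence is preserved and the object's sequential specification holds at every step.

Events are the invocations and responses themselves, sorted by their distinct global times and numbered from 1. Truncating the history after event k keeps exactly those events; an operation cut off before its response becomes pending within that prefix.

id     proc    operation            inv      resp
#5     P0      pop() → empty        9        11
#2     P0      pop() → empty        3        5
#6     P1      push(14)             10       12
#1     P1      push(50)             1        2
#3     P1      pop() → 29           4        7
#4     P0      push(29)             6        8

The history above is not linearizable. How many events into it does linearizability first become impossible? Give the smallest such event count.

a valid linearization of events 1..6 exists, for instance #1, #3, #2:
1. #1 push(50), leaving stack <50>
2. #3 pop() (pending, included), leaving stack <>
3. #2 pop() → empty, leaving stack <>
include event 7 — #3 responding at 7 — and every candidate order breaks
include/drop combinations of the 1 pending operation (#4) were all tried; none helps
take #1, #2, #3 (pending dropped): step 2 already fails, because #2 pop() → empty cannot occur there
take #1, #3, #2 (pending dropped): step 2 already fails, because #3 pop() → 29 cannot occur there

7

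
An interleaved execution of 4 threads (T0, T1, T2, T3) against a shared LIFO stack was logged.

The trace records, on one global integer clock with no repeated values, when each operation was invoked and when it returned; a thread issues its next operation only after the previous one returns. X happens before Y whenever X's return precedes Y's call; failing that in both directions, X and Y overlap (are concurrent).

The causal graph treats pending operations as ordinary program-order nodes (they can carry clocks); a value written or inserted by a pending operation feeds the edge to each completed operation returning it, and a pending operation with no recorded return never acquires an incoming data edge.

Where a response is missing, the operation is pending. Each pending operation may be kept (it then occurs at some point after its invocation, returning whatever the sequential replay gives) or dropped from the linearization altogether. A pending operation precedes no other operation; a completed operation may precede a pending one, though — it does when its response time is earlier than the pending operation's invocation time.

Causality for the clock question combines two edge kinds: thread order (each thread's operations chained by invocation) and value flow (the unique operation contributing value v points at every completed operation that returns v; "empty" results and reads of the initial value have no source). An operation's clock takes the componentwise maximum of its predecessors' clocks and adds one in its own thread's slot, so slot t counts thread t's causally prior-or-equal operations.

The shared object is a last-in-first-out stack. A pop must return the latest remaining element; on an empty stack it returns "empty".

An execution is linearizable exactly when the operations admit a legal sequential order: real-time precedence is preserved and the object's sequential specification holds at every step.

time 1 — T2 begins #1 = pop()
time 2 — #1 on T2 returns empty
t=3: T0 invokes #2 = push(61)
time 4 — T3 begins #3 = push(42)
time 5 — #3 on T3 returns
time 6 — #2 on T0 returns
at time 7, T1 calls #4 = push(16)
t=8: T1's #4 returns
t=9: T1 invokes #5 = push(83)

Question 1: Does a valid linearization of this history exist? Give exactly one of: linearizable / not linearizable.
a witness: #1, #2, #3, #4
step 1: #1 pop() → empty — stack <>
step 2: #2 push(61) — stack <61>
step 3: #3 push(42) — stack <61,42>
step 4: #4 push(16) — stack <61,42,16>

linearizable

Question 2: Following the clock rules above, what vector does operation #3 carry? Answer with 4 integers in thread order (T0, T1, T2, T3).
Answer: (0, 0, 0, 1)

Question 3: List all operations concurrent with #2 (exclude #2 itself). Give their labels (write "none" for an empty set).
Answer: #3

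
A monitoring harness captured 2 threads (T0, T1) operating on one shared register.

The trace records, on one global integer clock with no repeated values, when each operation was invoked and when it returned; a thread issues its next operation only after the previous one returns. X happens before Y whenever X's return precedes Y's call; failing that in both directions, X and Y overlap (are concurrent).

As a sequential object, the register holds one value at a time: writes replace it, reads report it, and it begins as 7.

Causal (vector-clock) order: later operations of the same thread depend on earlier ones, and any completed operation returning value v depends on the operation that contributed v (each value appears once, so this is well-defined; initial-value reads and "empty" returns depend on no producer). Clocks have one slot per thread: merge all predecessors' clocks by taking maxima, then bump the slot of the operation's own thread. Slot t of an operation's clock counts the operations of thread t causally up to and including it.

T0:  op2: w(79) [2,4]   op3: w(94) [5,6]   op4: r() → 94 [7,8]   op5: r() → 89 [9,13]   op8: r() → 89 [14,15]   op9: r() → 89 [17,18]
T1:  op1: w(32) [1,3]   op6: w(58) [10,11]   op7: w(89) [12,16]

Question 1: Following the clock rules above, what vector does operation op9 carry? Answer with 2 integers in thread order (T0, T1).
op1, invoked 1, has no incoming edges; only T1's bump applies → (0, 1)
op2, invoked 2, has no incoming edges; only T0's bump applies → (1, 0)
merge at op6 (invoked 10): VC(op1)=(0, 1), own-thread bump on T1 → (0, 2)
merge at op3 (invoked 5): VC(op2)=(1, 0), own-thread bump on T0 → (2, 0)
merge at op7 (invoked 12): VC(op6)=(0, 2), own-thread bump on T1 → (0, 3)
merge at op4 (invoked 7): VC(op3)=(2, 0), own-thread bump on T0 → (3, 0)
merge at op5 (invoked 9): VC(op4)=(3, 0), VC(op7)=(0, 3), own-thread bump on T0 → (4, 3)
merge at op8 (invoked 14): VC(op5)=(4, 3), VC(op7)=(0, 3), own-thread bump on T0 → (5, 3)
merge at op9 (invoked 17): VC(op7)=(0, 3), VC(op8)=(5, 3), own-thread bump on T0 → (6, 3)
target: VC(op9) = (6, 3)

(6, 3)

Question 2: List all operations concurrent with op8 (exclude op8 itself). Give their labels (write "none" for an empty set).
op8 spans [14,15]: anything still running between times 14 and 15 counts as concurrent
op1 [1,3]: before
op2 [2,4]: before
op3 [5,6]: before
op4 [7,8]: before
op5 [9,13]: before
op6 [10,11]: before
op7 [12,16]: concurrent
op9 [17,18]: after

op7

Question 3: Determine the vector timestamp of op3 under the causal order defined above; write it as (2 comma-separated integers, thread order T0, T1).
VC(op1, invoked at 1): no causal predecessors; +1 on T1 → (0, 1)
VC(op2, invoked at 2): no causal predecessors; +1 on T0 → (1, 0)
from VC(op1)=(0, 1), op6 (invoked 10) maxes components and bumps T1 → (0, 2)
from VC(op2)=(1, 0), op3 (invoked 5) maxes components and bumps T0 → (2, 0)
from VC(op6)=(0, 2), op7 (invoked 12) maxes components and bumps T1 → (0, 3)
from VC(op3)=(2, 0), op4 (invoked 7) maxes components and bumps T0 → (3, 0)
from VC(op4)=(3, 0), VC(op7)=(0, 3), op5 (invoked 9) maxes components and bumps T0 → (4, 3)
from VC(op5)=(4, 3), VC(op7)=(0, 3), op8 (invoked 14) maxes components and bumps T0 → (5, 3)
from VC(op7)=(0, 3), VC(op8)=(5, 3), op9 (invoked 17) maxes components and bumps T0 → (6, 3)
target: VC(op3) = (2, 0)

(2, 0)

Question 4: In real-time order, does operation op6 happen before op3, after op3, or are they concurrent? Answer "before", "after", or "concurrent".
op6 spans [10,11], op3 spans [5,6]
resp(op3)=6 < inv(op6)=10

after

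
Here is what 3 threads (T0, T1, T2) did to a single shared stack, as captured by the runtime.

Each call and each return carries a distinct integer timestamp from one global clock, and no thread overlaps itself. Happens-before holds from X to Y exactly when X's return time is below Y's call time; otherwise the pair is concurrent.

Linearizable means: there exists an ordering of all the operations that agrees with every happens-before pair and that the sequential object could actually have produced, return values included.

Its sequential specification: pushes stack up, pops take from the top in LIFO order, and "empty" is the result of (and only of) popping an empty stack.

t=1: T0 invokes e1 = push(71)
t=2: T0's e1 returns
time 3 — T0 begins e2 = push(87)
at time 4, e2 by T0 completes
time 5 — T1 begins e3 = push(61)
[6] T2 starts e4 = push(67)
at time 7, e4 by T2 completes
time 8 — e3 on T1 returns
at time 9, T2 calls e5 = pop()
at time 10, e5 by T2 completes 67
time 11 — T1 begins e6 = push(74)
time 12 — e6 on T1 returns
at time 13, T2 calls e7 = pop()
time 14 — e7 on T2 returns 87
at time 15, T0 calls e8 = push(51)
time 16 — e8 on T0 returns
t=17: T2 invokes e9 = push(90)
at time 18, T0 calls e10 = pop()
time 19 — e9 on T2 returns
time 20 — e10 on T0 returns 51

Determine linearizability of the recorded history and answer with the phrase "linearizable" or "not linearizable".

already the first 14 events (up to e7's response at time 14) admit no linearization; the first 13 still do
real-time-consistent orders of the 7 completed operations: 2 — all fail the stack replay
for example e1, e2, e3, e4, e5, e6, e7 fails at step 7: e7 pop() → 87 is not legal there
for example e1, e2, e4, e3, e5, e6, e7 fails at step 5: e5 pop() → 67 is not legal there

not linearizable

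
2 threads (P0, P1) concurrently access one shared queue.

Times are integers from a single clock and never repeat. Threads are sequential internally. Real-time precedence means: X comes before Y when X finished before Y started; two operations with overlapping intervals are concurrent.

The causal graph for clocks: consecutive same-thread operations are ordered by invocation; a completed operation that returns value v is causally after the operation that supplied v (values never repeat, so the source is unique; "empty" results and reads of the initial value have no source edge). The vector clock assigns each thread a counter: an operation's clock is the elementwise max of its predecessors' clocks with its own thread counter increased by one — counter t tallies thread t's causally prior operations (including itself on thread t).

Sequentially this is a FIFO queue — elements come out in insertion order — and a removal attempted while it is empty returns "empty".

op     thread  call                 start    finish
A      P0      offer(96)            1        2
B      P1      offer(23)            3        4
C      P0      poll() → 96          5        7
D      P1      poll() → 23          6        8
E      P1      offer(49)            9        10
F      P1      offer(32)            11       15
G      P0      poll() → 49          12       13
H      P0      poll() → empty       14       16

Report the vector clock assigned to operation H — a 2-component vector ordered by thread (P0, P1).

(4, 3)

B (invocation 3): nothing precedes it; P1's component alone gives (0, 1)
A (invocation 1): nothing precedes it; P0's component alone gives (1, 0)
from VC(B)=(0, 1), D (invoked 6) maxes components and bumps P1 → (0, 2)
from VC(A)=(1, 0), C (invoked 5) maxes components and bumps P0 → (2, 0)
from VC(D)=(0, 2), E (invoked 9) maxes components and bumps P1 → (0, 3)
from VC(E)=(0, 3), F (invoked 11) maxes components and bumps P1 → (0, 4)
from VC(C)=(2, 0), VC(E)=(0, 3), G (invoked 12) maxes components and bumps P0 → (3, 3)
from VC(G)=(3, 3), H (invoked 14) maxes components and bumps P0 → (4, 3)
target: VC(H) = (4, 3)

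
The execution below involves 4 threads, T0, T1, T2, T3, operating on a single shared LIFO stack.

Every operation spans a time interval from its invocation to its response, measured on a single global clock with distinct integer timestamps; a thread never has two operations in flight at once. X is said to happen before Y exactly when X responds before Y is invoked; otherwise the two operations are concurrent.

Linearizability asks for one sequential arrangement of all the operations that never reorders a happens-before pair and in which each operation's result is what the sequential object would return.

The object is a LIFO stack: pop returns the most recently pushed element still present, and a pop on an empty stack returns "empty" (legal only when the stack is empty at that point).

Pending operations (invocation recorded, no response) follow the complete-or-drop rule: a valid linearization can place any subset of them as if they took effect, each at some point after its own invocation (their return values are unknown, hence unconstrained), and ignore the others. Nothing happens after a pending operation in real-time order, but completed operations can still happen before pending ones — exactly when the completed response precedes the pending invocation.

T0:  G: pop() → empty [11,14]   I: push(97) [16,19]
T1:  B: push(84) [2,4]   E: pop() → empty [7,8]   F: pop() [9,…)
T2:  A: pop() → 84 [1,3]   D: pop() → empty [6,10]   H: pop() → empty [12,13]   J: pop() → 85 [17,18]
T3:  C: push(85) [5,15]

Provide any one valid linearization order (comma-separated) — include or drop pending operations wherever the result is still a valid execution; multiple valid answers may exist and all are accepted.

B, A, D, E, F, G, H, C, J, I

step 1: B push(84) — stack <84>
step 2: A pop() → 84 — stack <>
step 3: D pop() → empty — stack <>
step 4: E pop() → empty — stack <>
step 5: F pop() (pending, included) — stack <>
step 6: G pop() → empty — stack <>
step 7: H pop() → empty — stack <>
step 8: C push(85) — stack <85>
step 9: J pop() → 85 — stack <>
step 10: I push(97) — stack <97>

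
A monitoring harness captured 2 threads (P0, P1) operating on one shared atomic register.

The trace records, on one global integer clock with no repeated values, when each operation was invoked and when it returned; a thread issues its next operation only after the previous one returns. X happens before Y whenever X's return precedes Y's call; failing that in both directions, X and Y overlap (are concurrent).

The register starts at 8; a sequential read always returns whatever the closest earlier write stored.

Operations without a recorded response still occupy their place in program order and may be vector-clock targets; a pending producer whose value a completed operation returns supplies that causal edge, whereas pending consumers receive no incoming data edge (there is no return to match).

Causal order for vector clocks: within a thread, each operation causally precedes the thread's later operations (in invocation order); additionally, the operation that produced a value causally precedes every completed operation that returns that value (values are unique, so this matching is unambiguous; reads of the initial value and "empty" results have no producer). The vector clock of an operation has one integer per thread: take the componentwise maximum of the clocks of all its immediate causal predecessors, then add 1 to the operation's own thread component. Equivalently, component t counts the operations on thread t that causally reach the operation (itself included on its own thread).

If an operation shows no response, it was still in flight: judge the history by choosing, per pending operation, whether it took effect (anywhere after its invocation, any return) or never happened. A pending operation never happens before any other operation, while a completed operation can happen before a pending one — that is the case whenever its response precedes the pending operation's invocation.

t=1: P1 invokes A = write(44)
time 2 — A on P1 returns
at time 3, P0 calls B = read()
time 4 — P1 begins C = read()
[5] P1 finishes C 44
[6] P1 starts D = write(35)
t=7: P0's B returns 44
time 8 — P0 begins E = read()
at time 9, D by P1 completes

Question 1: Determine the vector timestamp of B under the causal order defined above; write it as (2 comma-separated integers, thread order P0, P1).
(1, 1)

root op A, invoked 1: fresh clock plus P1's own tick → (0, 1)
C (invocation 4): componentwise max over VC(A)=(0, 1), +1 at P1, giving (0, 2)
B (invocation 3): componentwise max over VC(A)=(0, 1), +1 at P0, giving (1, 1)
D (invocation 6): componentwise max over VC(C)=(0, 2), +1 at P1, giving (0, 3)
E (invocation 8): componentwise max over VC(B)=(1, 1), +1 at P0, giving (2, 1)
target: VC(B) = (1, 1)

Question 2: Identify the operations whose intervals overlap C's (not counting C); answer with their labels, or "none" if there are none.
B

C runs from 4 to 5; window-overlapping ops are concurrent
A [1,2]: before
B [3,7]: concurrent
D [6,9]: after
E [8,…): after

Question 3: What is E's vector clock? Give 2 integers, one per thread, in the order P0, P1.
(2, 1)

no predecessors for A (invoked 1): P1 increments from zero → (0, 1)
merge at C (invoked 4): VC(A)=(0, 1), own-thread bump on P1 → (0, 2)
merge at B (invoked 3): VC(A)=(0, 1), own-thread bump on P0 → (1, 1)
merge at D (invoked 6): VC(C)=(0, 2), own-thread bump on P1 → (0, 3)
merge at E (invoked 8): VC(B)=(1, 1), own-thread bump on P0 → (2, 1)
target: VC(E) = (2, 1)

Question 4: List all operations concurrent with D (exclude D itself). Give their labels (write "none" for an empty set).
B, E

D spans [6,9]: anything still running between times 6 and 9 counts as concurrent
A [1,2]: before
B [3,7]: concurrent
C [4,5]: before
E [8,…): concurrent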